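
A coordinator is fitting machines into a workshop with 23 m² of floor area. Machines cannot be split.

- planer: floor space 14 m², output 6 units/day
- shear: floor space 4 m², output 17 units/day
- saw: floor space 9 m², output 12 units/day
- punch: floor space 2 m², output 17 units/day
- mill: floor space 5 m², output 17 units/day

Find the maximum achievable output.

Allowing fractional choices, the relaxed optimum would be about 64.3, but machines are indivisible.
shear + punch + mill: floor space 4 + 2 + 5 = 11 ≤ 23, output 17 + 17 + 17 = 51.
shear + saw + punch + mill: floor space 4 + 9 + 2 + 5 = 20 ≤ 23, output 17 + 12 + 17 + 17 = 63.
Best is shear, saw, punch, and mill with total output 63.

63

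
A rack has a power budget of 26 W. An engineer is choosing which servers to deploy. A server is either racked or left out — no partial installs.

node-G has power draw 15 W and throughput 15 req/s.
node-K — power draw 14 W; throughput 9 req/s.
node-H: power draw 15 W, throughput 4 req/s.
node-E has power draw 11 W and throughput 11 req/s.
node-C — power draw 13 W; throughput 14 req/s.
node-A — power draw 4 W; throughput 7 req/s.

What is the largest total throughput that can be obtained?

26

Treat it as a binary knapsack problem.
Take node-G and node-E: power draw 15 + 11 = 26 ≤ 26, throughput 15 + 11 = 26.
No other feasible combination does better.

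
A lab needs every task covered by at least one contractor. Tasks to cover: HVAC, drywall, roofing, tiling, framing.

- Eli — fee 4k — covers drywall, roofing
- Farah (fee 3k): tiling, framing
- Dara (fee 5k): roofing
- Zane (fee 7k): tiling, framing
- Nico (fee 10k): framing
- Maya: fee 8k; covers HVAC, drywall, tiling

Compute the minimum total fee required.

Choose Eli, Farah, and Maya: together they cover HVAC, drywall, roofing, tiling, framing — every task.
Total fee: 4 + 3 + 8 = 15.
No cover costs less than 15.

15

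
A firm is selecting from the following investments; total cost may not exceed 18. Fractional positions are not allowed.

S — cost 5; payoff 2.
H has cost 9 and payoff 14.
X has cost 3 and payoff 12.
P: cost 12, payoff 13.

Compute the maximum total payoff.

Allowing fractional choices, the relaxed optimum would be about 32.5, but investments are indivisible.
H + X: cost 9 + 3 = 12 ≤ 18, payoff 14 + 12 = 26.
S + H + X: cost 5 + 9 + 3 = 17 ≤ 18, payoff 2 + 14 + 12 = 28.
Best is S, H, and X with total payoff 28.

28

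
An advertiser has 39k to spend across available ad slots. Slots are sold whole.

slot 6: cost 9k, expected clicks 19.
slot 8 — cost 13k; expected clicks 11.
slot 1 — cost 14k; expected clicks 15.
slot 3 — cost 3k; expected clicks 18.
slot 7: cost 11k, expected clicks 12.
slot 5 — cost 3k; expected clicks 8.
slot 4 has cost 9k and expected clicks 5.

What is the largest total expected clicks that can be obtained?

This is a 0-1 knapsack instance.
slot 6 + slot 8 + slot 3 + slot 7 + slot 5: cost 9 + 13 + 3 + 11 + 3 = 39 ≤ 39, expected clicks 19 + 11 + 18 + 12 + 8 = 68.
slot 6 + slot 1 + slot 3 + slot 7: cost 9 + 14 + 3 + 11 = 37 ≤ 39, expected clicks 19 + 15 + 18 + 12 = 64.
slot 6 + slot 1 + slot 3 + slot 5 + slot 4: cost 9 + 14 + 3 + 3 + 9 = 38 ≤ 39, expected clicks 19 + 15 + 18 + 8 + 5 = 65.
Best is slot 6, slot 8, slot 3, slot 7, and slot 5 with total expected clicks 68.

68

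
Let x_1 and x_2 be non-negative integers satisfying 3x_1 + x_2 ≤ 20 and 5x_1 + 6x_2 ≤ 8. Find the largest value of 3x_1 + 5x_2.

Relaxing integrality, the LP optimum is 6.67 at (x_1,x_2) = (0, 1.33), which is not an integer point.
(x_1,x_2)=(0,1): 3·0+1·1=1≤20, 5·0+6·1=6≤8, objective 5.
(x_1,x_2)=(1,0): 3·1+1·0=3≤20, 5·1+6·0=5≤8, objective 3.
(x_1,x_2)=(0,0): 3·0+1·0=0≤20, 5·0+6·0=0≤8, objective 0.
No feasible integer point exceeds 5.

5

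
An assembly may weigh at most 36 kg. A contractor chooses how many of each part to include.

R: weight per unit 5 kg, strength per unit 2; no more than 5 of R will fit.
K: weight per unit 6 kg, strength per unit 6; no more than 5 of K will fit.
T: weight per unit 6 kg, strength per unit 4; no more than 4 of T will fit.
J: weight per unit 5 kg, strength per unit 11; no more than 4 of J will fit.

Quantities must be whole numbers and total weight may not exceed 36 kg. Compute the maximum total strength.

2×K and 4×J: weight 32 ≤ 36, strength 2·6 + 4·11 = 56.
1×K, 1×T, and 4×J: weight 32 ≤ 36, strength 1·6 + 1·4 + 4·11 = 54.
Best is 56.

56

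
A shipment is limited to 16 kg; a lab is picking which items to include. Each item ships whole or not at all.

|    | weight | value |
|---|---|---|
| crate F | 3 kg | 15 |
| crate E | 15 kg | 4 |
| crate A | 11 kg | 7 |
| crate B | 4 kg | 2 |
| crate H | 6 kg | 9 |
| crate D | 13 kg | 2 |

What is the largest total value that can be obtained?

crate F + crate H: weight 3 + 6 = 9 ≤ 16, value 15 + 9 = 24.
crate F + crate B + crate H: weight 3 + 4 + 6 = 13 ≤ 16, value 15 + 2 + 9 = 26.
Best is crate F, crate B, and crate H with total value 26.

26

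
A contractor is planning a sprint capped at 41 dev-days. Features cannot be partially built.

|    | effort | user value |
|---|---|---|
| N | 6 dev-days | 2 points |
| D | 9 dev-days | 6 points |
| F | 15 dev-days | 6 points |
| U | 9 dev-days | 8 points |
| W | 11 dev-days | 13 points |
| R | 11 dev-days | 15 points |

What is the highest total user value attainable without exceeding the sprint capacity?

N + U + W + R: effort 6 + 9 + 11 + 11 = 37 ≤ 41, user value 2 + 8 + 13 + 15 = 38.
D + U + W + R: effort 9 + 9 + 11 + 11 = 40 ≤ 41, user value 6 + 8 + 13 + 15 = 42.
Best is D, U, W, and R with total user value 42.

42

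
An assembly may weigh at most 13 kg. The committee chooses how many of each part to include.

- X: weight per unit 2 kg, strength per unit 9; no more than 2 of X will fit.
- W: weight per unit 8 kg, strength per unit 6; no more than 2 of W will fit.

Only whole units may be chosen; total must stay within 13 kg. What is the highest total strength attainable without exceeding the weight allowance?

2×X: weight 4 ≤ 13, strength 2·9 = 18.
2×X and 1×W: weight 12 ≤ 13, strength 2·9 + 1·6 = 24.
Best is 24.

24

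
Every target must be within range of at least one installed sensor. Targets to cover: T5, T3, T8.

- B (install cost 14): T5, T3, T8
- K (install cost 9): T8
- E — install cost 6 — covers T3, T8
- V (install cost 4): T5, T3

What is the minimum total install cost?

Choose E and V: together they cover T5, T3, T8 — every target.
Total install cost: 6 + 4 = 10.
No cover costs less than 10.

10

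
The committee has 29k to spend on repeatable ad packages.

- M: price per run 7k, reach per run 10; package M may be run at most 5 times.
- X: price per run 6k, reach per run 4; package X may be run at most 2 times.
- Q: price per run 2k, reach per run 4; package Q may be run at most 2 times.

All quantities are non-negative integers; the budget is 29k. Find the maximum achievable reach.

40

3×M and 2×Q: price 25 ≤ 29, reach 3·10 + 2·4 = 38.
4×M: price 28 ≤ 29, reach 4·10 = 40.
Best is 40.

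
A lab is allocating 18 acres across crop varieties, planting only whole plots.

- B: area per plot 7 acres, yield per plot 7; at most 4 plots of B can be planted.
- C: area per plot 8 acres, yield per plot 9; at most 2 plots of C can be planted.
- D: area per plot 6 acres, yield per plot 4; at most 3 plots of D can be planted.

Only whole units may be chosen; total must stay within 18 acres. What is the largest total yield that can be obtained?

This is a bounded integer knapsack.
1×B and 1×C: area 15 ≤ 18, yield 1·7 + 1·9 = 16.
2×C: area 16 ≤ 18, yield 2·9 = 18.
Best is 18.

18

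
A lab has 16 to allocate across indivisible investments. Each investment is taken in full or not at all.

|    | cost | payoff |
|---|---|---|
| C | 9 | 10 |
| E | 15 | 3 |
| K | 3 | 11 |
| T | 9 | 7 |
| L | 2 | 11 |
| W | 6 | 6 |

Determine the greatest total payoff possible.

32

Take C, K, and L: cost 9 + 3 + 2 = 14 ≤ 16, payoff 10 + 11 + 11 = 32.
No other feasible combination does better.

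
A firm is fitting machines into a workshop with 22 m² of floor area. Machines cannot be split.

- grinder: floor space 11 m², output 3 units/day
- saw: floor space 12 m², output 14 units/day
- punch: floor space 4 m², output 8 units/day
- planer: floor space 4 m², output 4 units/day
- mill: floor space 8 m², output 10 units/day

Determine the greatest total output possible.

26

This is an integer program with binary decision variables.
Allowing fractional choices, the relaxed optimum would be about 29.7, but machines are indivisible.
saw + punch: floor space 12 + 4 = 16 ≤ 22, output 14 + 8 = 22.
saw + mill: floor space 12 + 8 = 20 ≤ 22, output 14 + 10 = 24.
saw + punch + planer: floor space 12 + 4 + 4 = 20 ≤ 22, output 14 + 8 + 4 = 26.
Best is saw, punch, and planer with total output 26.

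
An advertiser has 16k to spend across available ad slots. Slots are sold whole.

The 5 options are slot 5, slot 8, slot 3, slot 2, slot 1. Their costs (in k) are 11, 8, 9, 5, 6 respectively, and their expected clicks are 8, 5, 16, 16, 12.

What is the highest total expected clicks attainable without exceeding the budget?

32

This is an integer program with binary decision variables.
Take slot 3 and slot 2: cost 9 + 5 = 14 ≤ 16, expected clicks 16 + 16 = 32.
No other feasible combination does better.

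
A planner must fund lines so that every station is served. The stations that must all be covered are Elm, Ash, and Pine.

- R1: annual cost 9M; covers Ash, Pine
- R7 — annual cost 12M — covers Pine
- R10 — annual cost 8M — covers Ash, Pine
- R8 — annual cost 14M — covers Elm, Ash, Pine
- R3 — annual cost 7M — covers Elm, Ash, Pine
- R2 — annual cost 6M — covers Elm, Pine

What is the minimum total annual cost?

R3 alone covers Elm, Ash, Pine — every station.
Total annual cost: 7.
No cover costs less than 7.

7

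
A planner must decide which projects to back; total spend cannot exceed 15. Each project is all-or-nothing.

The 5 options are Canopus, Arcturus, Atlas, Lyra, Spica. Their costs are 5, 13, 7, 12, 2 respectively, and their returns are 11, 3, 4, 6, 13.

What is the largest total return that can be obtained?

Take Canopus, Atlas, and Spica: cost 5 + 7 + 2 = 14 ≤ 15, return 11 + 4 + 13 = 28.
No other feasible combination does better.

28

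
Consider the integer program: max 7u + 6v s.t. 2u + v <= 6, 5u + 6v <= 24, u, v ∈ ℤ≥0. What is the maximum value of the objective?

(u,v)=(2,2): 2·2+1·2=6≤6, 5·2+6·2=22≤24, objective 26.
(u,v)=(1,3): 2·1+1·3=5≤6, 5·1+6·3=23≤24, objective 25.
Maximum is 26 at (u,v)=(2,2).

26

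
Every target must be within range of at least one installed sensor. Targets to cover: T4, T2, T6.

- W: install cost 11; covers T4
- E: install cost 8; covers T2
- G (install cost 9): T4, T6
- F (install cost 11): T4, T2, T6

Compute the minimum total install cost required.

11

This is an integer covering problem.
F alone covers T4, T2, T6 — every target.
Total install cost: 11.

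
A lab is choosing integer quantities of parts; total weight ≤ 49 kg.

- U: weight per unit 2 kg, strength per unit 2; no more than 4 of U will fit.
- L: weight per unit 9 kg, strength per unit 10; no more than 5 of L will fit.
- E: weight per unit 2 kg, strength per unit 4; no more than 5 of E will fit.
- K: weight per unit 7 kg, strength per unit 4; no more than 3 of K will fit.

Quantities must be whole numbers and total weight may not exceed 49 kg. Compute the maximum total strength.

62

E has the best ratio (4/2); taking only E gives at most 5×4 = 20 (stopped by the supply cap of 5).
Mixing does better — 1×U, 4×L, and 5×E: weight 48 ≤ 49, strength 1·2 + 4·10 + 5·4 = 62.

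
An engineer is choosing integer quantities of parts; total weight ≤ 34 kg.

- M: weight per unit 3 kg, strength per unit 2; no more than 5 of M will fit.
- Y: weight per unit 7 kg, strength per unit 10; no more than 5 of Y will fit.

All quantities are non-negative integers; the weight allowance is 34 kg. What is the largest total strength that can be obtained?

44

This is a bounded integer knapsack.
1×M and 4×Y: weight 31 ≤ 34, strength 1·2 + 4·10 = 42.
2×M and 4×Y: weight 34 ≤ 34, strength 2·2 + 4·10 = 44.
Best is 44.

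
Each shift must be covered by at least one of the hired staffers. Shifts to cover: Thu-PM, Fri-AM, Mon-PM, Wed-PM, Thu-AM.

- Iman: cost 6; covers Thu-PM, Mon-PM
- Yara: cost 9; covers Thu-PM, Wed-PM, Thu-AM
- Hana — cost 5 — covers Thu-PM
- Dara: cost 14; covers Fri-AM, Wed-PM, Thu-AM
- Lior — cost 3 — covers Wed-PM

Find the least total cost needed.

The greedy cost-per-new-shift heuristic would pick Iman, Lior, and Dara for 23, but a cheaper cover exists.
Choose Iman and Dara: together they cover Thu-PM, Fri-AM, Mon-PM, Wed-PM, Thu-AM — every shift.
Total cost: 6 + 14 = 20.
No cover costs less than 20.

20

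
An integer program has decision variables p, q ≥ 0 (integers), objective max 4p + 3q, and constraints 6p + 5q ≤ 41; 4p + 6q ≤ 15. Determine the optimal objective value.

The continuous relaxation peaks at (3.75, 0) with value 15.00; rounding to a feasible lattice point costs some objective.
(p,q)=(3,0): 6·3+5·0=18≤41, 4·3+6·0=12≤15, objective 12.
(p,q)=(2,1): 6·2+5·1=17≤41, 4·2+6·1=14≤15, objective 11.
(p,q)=(2,0): 6·2+5·0=12≤41, 4·2+6·0=8≤15, objective 8.
No feasible integer point exceeds 12.

12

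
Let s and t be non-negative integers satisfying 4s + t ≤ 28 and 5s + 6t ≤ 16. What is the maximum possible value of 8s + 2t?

24

The continuous relaxation peaks at (3.2, 0) with value 25.60; rounding to a feasible lattice point costs some objective.
(s,t)=(3,0): 4·3+1·0=12≤28, 5·3+6·0=15≤16, objective 24.
(s,t)=(2,1): 4·2+1·1=9≤28, 5·2+6·1=16≤16, objective 18.
(s,t)=(2,0): 4·2+1·0=8≤28, 5·2+6·0=10≤16, objective 16.
No feasible integer point exceeds 24.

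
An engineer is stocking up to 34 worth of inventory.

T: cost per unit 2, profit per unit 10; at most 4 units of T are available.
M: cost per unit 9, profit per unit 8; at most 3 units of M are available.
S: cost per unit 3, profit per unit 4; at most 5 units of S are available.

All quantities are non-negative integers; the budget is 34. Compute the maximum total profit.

Take 4×T, 1×M, and 5×S: cost 32 ≤ 34, profit 4·10 + 1·8 + 5·4 = 68.
T has the best ratio (10/2) and is taken to its limit of 4; remaining capacity is filled optimally with the others.

68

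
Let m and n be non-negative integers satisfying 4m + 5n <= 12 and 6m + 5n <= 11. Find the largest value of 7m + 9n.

(m,n)=(0,2): 4·0+5·2=10≤12, 6·0+5·2=10≤11, objective 18.
(m,n)=(1,1): 4·1+5·1=9≤12, 6·1+5·1=11≤11, objective 16.
(m,n)=(0,1): 4·0+5·1=5≤12, 6·0+5·1=5≤11, objective 9.
The best lattice point is (0,2), giving 18.

18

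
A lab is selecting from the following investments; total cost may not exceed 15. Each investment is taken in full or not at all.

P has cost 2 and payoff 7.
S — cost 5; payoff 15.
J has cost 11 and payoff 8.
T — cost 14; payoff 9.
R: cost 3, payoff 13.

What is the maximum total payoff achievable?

35

Take P, S, and R: cost 2 + 5 + 3 = 10 ≤ 15, payoff 7 + 15 + 13 = 35.
No other feasible combination does better.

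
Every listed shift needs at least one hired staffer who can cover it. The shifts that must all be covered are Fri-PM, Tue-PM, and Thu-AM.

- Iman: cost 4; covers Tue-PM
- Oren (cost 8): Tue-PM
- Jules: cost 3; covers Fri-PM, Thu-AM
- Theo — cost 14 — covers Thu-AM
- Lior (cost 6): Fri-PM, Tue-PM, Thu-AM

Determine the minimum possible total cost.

The greedy cost-per-new-shift heuristic would pick Jules and Iman for 7, but a cheaper cover exists.
Lior alone covers Fri-PM, Tue-PM, Thu-AM — every shift.
Total cost: 6.
No cover costs less than 6.

6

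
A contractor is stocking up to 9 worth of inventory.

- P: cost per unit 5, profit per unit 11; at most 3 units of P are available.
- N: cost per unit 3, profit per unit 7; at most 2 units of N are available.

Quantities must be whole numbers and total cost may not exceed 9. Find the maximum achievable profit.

18

This is a bounded integer knapsack.
N has the best ratio (7/3); taking only N gives at most 2×7 = 14 (stopped by the supply cap of 2).
Mixing does better — 1×P and 1×N: cost 8 ≤ 9, profit 1·11 + 1·7 = 18.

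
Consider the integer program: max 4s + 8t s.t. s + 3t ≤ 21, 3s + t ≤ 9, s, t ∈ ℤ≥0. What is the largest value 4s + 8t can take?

Relaxing integrality, the LP optimum is 57.00 at (s,t) = (0.75, 6.75), which is not an integer point.
(s,t)=(0,7): 1·0+3·7=21≤21, 3·0+1·7=7≤9, objective 56.
(s,t)=(1,6): 1·1+3·6=19≤21, 3·1+1·6=9≤9, objective 52.
(s,t)=(0,6): 1·0+3·6=18≤21, 3·0+1·6=6≤9, objective 48.
Maximum is 56 at (s,t)=(0,7).

56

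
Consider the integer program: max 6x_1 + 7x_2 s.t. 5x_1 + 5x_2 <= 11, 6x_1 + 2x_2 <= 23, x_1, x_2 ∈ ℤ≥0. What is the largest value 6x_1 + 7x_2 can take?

14

Relaxing integrality, the LP optimum is 15.40 at (x_1,x_2) = (0, 2.2), which is not an integer point.
(x_1,x_2)=(0,2): 5·0+5·2=10≤11, 6·0+2·2=4≤23, objective 14.
(x_1,x_2)=(1,1): 5·1+5·1=10≤11, 6·1+2·1=8≤23, objective 13.
(x_1,x_2)=(0,1): 5·0+5·1=5≤11, 6·0+2·1=2≤23, objective 7.
The best lattice point is (0,2), giving 14.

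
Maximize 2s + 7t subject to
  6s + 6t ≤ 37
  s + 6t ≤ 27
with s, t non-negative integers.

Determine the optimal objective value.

32

The continuous relaxation peaks at (2, 4.17) with value 33.17; rounding to a feasible lattice point costs some objective.
(s,t)=(2,4) is feasible, giving 32.
(s,t)=(1,4) is feasible, giving 30.
(s,t)=(3,3) is feasible, giving 27.
No feasible integer point exceeds 32.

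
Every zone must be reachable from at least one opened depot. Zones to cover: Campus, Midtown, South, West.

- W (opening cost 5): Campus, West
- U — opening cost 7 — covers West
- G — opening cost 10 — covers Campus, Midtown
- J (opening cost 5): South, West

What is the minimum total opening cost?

Choose G and J: together they cover Campus, Midtown, South, West — every zone.
Total opening cost: 10 + 5 = 15.

15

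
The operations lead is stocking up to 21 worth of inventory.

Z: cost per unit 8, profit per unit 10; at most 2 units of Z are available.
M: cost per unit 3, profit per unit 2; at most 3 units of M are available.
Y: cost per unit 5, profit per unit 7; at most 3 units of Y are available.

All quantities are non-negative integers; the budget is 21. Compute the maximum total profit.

27

Y has the best ratio (7/5); taking only Y gives at most 3×7 = 21 (stopped by the supply cap of 3).
Mixing does better — 2×Z and 1×Y: cost 21 ≤ 21, profit 2·10 + 1·7 = 27.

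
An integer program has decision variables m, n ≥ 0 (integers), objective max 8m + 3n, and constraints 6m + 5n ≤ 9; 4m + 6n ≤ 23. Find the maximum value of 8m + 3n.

8

(m,n)=(1,0) is feasible, giving 8.
(m,n)=(0,1) is feasible, giving 3.
(m,n)=(0,0) is feasible, giving 0.
No feasible integer point exceeds 8.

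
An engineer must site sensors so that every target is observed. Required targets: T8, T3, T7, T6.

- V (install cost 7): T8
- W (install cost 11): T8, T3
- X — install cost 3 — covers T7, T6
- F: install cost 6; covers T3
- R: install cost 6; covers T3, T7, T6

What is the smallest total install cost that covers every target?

This is an integer covering problem.
The greedy cost-per-new-target heuristic would pick X and W for 14, but a cheaper cover exists.
Choose V and R: together they cover T8, T3, T7, T6 — every target.
Total install cost: 7 + 6 = 13.
No cover costs less than 13.

13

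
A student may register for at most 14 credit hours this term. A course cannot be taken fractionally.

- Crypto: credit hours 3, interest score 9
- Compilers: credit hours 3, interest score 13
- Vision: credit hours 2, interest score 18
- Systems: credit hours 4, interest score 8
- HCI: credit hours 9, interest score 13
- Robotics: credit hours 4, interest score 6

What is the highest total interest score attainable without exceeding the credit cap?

Allowing fractional choices, the relaxed optimum would be about 51.0, but courses are indivisible.
Crypto + Compilers + Vision + Robotics: credit hours 3 + 3 + 2 + 4 = 12 ≤ 14, interest score 9 + 13 + 18 + 6 = 46.
Crypto + Compilers + Vision + Systems: credit hours 3 + 3 + 2 + 4 = 12 ≤ 14, interest score 9 + 13 + 18 + 8 = 48.
Best is Crypto, Compilers, Vision, and Systems with total interest score 48.

48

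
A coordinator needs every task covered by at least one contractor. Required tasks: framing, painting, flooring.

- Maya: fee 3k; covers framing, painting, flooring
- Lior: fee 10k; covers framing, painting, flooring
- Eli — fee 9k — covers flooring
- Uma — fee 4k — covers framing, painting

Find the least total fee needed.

Maya alone covers framing, painting, flooring — every task.
Total fee: 3.

3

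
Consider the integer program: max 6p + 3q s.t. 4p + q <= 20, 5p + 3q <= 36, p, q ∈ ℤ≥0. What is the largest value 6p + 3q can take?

Relaxing integrality, the LP optimum is 39.43 at (p,q) = (3.43, 6.29), which is not an integer point.
(p,q)=(3,7): 4·3+1·7=19≤20, 5·3+3·7=36≤36, objective 39.
(p,q)=(3,6): 4·3+1·6=18≤20, 5·3+3·6=33≤36, objective 36.
(p,q)=(2,8): 4·2+1·8=16≤20, 5·2+3·8=34≤36, objective 36.
(p,q)=(2,7): 4·2+1·7=15≤20, 5·2+3·7=31≤36, objective 33.
No feasible integer point exceeds 39.

39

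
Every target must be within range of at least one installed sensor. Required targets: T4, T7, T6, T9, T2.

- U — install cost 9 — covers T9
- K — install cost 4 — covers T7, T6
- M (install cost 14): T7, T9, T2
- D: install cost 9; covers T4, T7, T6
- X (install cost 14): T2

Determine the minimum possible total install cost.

23

This is a weighted set-cover instance.
The greedy cost-per-new-target heuristic would pick K, M, and D for 27, but a cheaper cover exists.
Choose M and D: together they cover T4, T7, T6, T9, T2 — every target.
Total install cost: 14 + 9 = 23.
No cover costs less than 23.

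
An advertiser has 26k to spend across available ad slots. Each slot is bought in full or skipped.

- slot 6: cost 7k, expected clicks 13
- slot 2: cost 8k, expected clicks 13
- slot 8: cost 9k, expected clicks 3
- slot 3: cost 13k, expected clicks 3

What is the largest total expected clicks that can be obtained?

29

Allowing fractional choices, the relaxed optimum would be about 29.5, but ad slots are indivisible.
slot 6 + slot 2 + slot 8: cost 7 + 8 + 9 = 24 ≤ 26, expected clicks 13 + 13 + 3 = 29.
slot 6 + slot 8: cost 7 + 9 = 16 ≤ 26, expected clicks 13 + 3 = 16.
slot 6 + slot 2: cost 7 + 8 = 15 ≤ 26, expected clicks 13 + 13 = 26.
Best is slot 6, slot 2, and slot 8 with total expected clicks 29.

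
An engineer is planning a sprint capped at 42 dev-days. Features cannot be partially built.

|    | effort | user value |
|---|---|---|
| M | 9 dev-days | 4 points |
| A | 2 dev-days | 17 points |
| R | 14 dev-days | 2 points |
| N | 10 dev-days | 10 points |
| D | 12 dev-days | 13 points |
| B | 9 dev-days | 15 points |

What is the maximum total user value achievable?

M + A + N + D + B: effort 9 + 2 + 10 + 12 + 9 = 42 ≤ 42, user value 4 + 17 + 10 + 13 + 15 = 59.
A + N + D + B: effort 2 + 10 + 12 + 9 = 33 ≤ 42, user value 17 + 10 + 13 + 15 = 55.
M + A + D + B: effort 9 + 2 + 12 + 9 = 32 ≤ 42, user value 4 + 17 + 13 + 15 = 49.
Best is M, A, N, D, and B with total user value 59.

59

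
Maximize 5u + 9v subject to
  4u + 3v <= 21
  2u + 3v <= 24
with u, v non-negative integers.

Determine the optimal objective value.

(u,v)=(0,7): 4·0+3·7=21≤21, 2·0+3·7=21≤24, objective 63.
(u,v)=(0,6): 4·0+3·6=18≤21, 2·0+3·6=18≤24, objective 54.
Maximum is 63 at (u,v)=(0,7).

63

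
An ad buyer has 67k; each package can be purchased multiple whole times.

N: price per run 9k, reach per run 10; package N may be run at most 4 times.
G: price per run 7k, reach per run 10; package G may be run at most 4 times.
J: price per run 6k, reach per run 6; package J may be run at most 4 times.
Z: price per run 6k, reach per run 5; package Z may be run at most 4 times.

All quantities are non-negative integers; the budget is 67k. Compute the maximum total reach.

82

Take 3×N, 4×G, and 2×J: price 67 ≤ 67, reach 3·10 + 4·10 + 2·6 = 82.
G has the best ratio (10/7) and is taken to its limit of 4; remaining capacity is filled optimally with the others.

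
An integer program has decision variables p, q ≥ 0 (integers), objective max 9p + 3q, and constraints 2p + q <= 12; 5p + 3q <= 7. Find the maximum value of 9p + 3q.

Relaxing integrality, the LP optimum is 12.60 at (p,q) = (1.4, 0), which is not an integer point.
(p,q)=(1,0): 2·1+1·0=2≤12, 5·1+3·0=5≤7, objective 9.
(p,q)=(0,1): 2·0+1·1=1≤12, 5·0+3·1=3≤7, objective 3.
The best lattice point is (1,0), giving 9.

9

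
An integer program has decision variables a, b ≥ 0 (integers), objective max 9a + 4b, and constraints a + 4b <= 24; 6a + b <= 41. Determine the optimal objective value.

The continuous relaxation peaks at (6.09, 4.48) with value 72.70; rounding to a feasible lattice point costs some objective.
(a,b)=(6,4): 1·6+4·4=22≤24, 6·6+1·4=40≤41, objective 70.
(a,b)=(6,3): 1·6+4·3=18≤24, 6·6+1·3=39≤41, objective 66.
(a,b)=(5,4): 1·5+4·4=21≤24, 6·5+1·4=34≤41, objective 61.
No feasible integer point exceeds 70.

70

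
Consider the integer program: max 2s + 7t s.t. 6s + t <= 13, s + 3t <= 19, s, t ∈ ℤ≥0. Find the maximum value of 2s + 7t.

44

The continuous relaxation peaks at (0, 6.33) with value 44.33; rounding to a feasible lattice point costs some objective.
(s,t)=(1,6): 6·1+1·6=12≤13, 1·1+3·6=19≤19, objective 44.
(s,t)=(0,6): 6·0+1·6=6≤13, 1·0+3·6=18≤19, objective 42.
(s,t)=(1,5): 6·1+1·5=11≤13, 1·1+3·5=16≤19, objective 37.
(s,t)=(0,5): 6·0+1·5=5≤13, 1·0+3·5=15≤19, objective 35.
Maximum is 44 at (s,t)=(1,6).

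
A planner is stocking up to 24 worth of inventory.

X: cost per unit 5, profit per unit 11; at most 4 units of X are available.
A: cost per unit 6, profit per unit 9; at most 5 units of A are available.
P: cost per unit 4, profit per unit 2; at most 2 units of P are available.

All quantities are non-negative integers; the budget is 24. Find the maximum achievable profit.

46

X has the best ratio (11/5); taking only X gives at most 4×11 = 44 (stopped by the cost limit).
Mixing does better — 4×X and 1×P: cost 24 ≤ 24, profit 4·11 + 1·2 = 46.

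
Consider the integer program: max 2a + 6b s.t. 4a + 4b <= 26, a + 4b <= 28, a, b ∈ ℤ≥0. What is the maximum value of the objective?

36

The continuous relaxation peaks at (0, 6.5) with value 39.00; rounding to a feasible lattice point costs some objective.
(a,b)=(0,6): 4·0+4·6=24≤26, 1·0+4·6=24≤28, objective 36.
(a,b)=(1,5): 4·1+4·5=24≤26, 1·1+4·5=21≤28, objective 32.
(a,b)=(0,5): 4·0+4·5=20≤26, 1·0+4·5=20≤28, objective 30.
No feasible integer point exceeds 36.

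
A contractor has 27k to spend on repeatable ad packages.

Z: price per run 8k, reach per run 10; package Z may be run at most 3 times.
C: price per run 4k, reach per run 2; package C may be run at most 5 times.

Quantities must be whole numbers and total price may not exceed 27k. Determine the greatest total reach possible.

3×Z: price 24 ≤ 27, reach 3·10 = 30.
2×Z and 2×C: price 24 ≤ 27, reach 2·10 + 2·2 = 24.
Best is 30.

30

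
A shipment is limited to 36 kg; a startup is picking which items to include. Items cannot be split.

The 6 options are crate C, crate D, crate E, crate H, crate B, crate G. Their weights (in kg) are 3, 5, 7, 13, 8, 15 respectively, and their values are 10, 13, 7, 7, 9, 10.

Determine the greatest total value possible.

46

crate C + crate D + crate B + crate G: weight 3 + 5 + 8 + 15 = 31 ≤ 36, value 10 + 13 + 9 + 10 = 42.
crate C + crate D + crate E + crate G: weight 3 + 5 + 7 + 15 = 30 ≤ 36, value 10 + 13 + 7 + 10 = 40.
crate C + crate D + crate E + crate H + crate B: weight 3 + 5 + 7 + 13 + 8 = 36 ≤ 36, value 10 + 13 + 7 + 7 + 9 = 46.
Best is crate C, crate D, crate E, crate H, and crate B with total value 46.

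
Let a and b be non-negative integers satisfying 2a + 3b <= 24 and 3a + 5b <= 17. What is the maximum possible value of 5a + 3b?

25

Relaxing integrality, the LP optimum is 28.33 at (a,b) = (5.67, 0), which is not an integer point.
(a,b)=(5,0): 2·5+3·0=10≤24, 3·5+5·0=15≤17, objective 25.
(a,b)=(4,1): 2·4+3·1=11≤24, 3·4+5·1=17≤17, objective 23.
(a,b)=(4,0): 2·4+3·0=8≤24, 3·4+5·0=12≤17, objective 20.
No feasible integer point exceeds 25.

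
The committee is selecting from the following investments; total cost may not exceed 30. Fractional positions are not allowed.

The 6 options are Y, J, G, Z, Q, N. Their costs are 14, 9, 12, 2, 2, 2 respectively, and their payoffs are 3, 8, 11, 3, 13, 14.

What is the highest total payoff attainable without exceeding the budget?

J + G + Z + Q + N: cost 9 + 12 + 2 + 2 + 2 = 27 ≤ 30, payoff 8 + 11 + 3 + 13 + 14 = 49.
G + Z + Q + N: cost 12 + 2 + 2 + 2 = 18 ≤ 30, payoff 11 + 3 + 13 + 14 = 41.
J + G + Q + N: cost 9 + 12 + 2 + 2 = 25 ≤ 30, payoff 8 + 11 + 13 + 14 = 46.
Best is J, G, Z, Q, and N with total payoff 49.

49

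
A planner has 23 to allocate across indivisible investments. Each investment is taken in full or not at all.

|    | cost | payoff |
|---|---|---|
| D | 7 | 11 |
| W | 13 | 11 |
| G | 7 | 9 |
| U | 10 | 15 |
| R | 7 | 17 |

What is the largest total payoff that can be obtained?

Take D, G, and R: cost 7 + 7 + 7 = 21 ≤ 23, payoff 11 + 9 + 17 = 37.
No other feasible combination does better.

37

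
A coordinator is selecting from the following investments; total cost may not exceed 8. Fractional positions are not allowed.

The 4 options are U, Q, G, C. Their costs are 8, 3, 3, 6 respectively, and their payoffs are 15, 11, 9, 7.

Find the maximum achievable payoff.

20

Allowing fractional choices, the relaxed optimum would be about 23.8, but investments are indivisible.
Q: cost 3 ≤ 8, payoff 11.
U: cost 8 ≤ 8, payoff 15.
Q + G: cost 3 + 3 = 6 ≤ 8, payoff 11 + 9 = 20.
Best is Q and G with total payoff 20.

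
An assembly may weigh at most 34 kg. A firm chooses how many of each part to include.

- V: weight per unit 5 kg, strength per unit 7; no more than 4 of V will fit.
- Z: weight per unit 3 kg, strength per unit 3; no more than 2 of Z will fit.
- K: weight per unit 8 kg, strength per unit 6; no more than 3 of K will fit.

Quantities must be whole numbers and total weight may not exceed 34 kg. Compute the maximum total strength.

V has the best ratio (7/5); taking only V gives at most 4×7 = 28 (stopped by the supply cap of 4).
Mixing does better — 4×V, 2×Z, and 1×K: weight 34 ≤ 34, strength 4·7 + 2·3 + 1·6 = 40.

40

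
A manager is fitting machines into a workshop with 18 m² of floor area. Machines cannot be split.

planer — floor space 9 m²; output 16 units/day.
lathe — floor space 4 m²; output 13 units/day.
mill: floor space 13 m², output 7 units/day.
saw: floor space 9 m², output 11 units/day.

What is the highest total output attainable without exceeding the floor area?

29

Allowing fractional choices, the relaxed optimum would be about 35.1, but machines are indivisible.
planer + saw: floor space 9 + 9 = 18 ≤ 18, output 16 + 11 = 27.
planer + lathe: floor space 9 + 4 = 13 ≤ 18, output 16 + 13 = 29.
lathe + saw: floor space 4 + 9 = 13 ≤ 18, output 13 + 11 = 24.
Best is planer and lathe with total output 29.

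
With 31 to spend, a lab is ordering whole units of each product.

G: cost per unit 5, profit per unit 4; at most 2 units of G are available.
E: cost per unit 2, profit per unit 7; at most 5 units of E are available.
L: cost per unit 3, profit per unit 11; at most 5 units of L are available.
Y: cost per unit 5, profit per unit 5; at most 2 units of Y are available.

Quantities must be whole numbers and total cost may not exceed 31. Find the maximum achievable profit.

1×G, 5×E, and 5×L: cost 30 ≤ 31, profit 1·4 + 5·7 + 5·11 = 94.
5×E, 5×L, and 1×Y: cost 30 ≤ 31, profit 5·7 + 5·11 + 1·5 = 95.
Best is 95.

95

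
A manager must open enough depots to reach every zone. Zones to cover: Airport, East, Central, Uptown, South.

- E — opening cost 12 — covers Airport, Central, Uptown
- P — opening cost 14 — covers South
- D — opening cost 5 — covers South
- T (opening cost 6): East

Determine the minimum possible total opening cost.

23

Choose E, D, and T: together they cover Airport, East, Central, Uptown, South — every zone.
Total opening cost: 12 + 5 + 6 = 23.
No cover costs less than 23.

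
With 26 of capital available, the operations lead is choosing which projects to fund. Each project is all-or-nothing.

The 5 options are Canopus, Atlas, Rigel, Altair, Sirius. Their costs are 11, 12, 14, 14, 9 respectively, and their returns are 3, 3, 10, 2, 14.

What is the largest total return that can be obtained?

24

This is a 0-1 knapsack instance.
Rigel + Sirius: cost 14 + 9 = 23 ≤ 26, return 10 + 14 = 24.
Canopus + Sirius: cost 11 + 9 = 20 ≤ 26, return 3 + 14 = 17.
Atlas + Sirius: cost 12 + 9 = 21 ≤ 26, return 3 + 14 = 17.
Best is Rigel and Sirius with total return 24.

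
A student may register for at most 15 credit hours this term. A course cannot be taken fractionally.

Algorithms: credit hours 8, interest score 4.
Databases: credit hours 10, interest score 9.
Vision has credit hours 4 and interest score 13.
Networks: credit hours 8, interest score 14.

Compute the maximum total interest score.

27

This is a 0-1 knapsack instance.
Algorithms + Vision: credit hours 8 + 4 = 12 ≤ 15, interest score 4 + 13 = 17.
Databases + Vision: credit hours 10 + 4 = 14 ≤ 15, interest score 9 + 13 = 22.
Vision + Networks: credit hours 4 + 8 = 12 ≤ 15, interest score 13 + 14 = 27.
Best is Vision and Networks with total interest score 27.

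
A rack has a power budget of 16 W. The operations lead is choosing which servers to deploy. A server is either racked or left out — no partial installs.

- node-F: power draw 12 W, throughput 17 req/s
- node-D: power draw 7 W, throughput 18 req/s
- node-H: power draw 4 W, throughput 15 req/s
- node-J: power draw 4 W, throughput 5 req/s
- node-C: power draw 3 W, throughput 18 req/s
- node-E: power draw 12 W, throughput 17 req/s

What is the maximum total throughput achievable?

This is a 0-1 knapsack instance.
Allowing fractional choices, the relaxed optimum would be about 53.8, but servers are indivisible.
node-D + node-H + node-C: power draw 7 + 4 + 3 = 14 ≤ 16, throughput 18 + 15 + 18 = 51.
node-D + node-J + node-C: power draw 7 + 4 + 3 = 14 ≤ 16, throughput 18 + 5 + 18 = 41.
node-H + node-J + node-C: power draw 4 + 4 + 3 = 11 ≤ 16, throughput 15 + 5 + 18 = 38.
Best is node-D, node-H, and node-C with total throughput 51.

51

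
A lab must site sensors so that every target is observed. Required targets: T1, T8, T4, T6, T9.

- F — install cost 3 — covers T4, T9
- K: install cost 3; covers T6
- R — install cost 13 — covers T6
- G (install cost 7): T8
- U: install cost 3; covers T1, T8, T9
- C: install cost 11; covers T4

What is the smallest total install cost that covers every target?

9

Choose F, K, and U: together they cover T1, T8, T4, T6, T9 — every target.
Total install cost: 3 + 3 + 3 = 9.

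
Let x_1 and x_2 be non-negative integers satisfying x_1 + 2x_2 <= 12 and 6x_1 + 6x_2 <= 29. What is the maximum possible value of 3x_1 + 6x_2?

Relaxing integrality, the LP optimum is 29.00 at (x_1,x_2) = (0, 4.83), which is not an integer point.
(x_1,x_2)=(0,4): 1·0+2·4=8≤12, 6·0+6·4=24≤29, objective 24.
(x_1,x_2)=(1,3): 1·1+2·3=7≤12, 6·1+6·3=24≤29, objective 21.
(x_1,x_2)=(0,3): 1·0+2·3=6≤12, 6·0+6·3=18≤29, objective 18.
The best lattice point is (0,4), giving 24.

24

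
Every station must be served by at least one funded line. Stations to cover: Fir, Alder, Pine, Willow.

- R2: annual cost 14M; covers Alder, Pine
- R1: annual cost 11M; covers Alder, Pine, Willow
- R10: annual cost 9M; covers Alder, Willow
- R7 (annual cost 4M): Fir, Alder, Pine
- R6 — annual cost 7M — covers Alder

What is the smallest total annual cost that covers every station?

13

Choose R10 and R7: together they cover Fir, Alder, Pine, Willow — every station.
Total annual cost: 9 + 4 = 13.
No cover costs less than 13.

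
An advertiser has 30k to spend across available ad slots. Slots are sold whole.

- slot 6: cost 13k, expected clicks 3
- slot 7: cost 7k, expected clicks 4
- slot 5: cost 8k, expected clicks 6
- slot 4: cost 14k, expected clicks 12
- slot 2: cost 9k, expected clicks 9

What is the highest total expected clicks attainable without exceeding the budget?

Allowing fractional choices, the relaxed optimum would be about 26.2, but ad slots are indivisible.
slot 7 + slot 5 + slot 4: cost 7 + 8 + 14 = 29 ≤ 30, expected clicks 4 + 6 + 12 = 22.
slot 7 + slot 4 + slot 2: cost 7 + 14 + 9 = 30 ≤ 30, expected clicks 4 + 12 + 9 = 25.
Best is slot 7, slot 4, and slot 2 with total expected clicks 25.

25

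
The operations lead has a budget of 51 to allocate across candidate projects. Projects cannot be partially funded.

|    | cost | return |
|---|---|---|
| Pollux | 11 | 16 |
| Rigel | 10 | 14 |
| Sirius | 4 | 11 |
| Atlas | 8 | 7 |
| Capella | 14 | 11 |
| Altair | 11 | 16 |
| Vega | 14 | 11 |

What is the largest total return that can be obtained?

68

Treat it as a binary knapsack problem.
Take Pollux, Rigel, Sirius, Capella, and Altair: cost 11 + 10 + 4 + 14 + 11 = 50 ≤ 51, return 16 + 14 + 11 + 11 + 16 = 68.
No feasible combination exceeds this.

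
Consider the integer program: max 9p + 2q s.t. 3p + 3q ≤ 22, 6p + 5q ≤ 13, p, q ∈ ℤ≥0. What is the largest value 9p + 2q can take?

Relaxing integrality, the LP optimum is 19.50 at (p,q) = (2.17, 0), which is not an integer point.
(p,q)=(2,0): 3·2+3·0=6≤22, 6·2+5·0=12≤13, objective 18.
(p,q)=(1,1): 3·1+3·1=6≤22, 6·1+5·1=11≤13, objective 11.
Maximum is 18 at (p,q)=(2,0).

18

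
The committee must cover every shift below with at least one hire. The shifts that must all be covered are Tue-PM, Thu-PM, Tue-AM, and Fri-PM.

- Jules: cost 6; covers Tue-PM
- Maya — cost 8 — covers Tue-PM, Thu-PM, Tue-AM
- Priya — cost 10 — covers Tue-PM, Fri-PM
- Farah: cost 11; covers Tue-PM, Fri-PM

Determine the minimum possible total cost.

Choose Maya and Priya: together they cover Tue-PM, Thu-PM, Tue-AM, Fri-PM — every shift.
Total cost: 8 + 10 = 18.
No cover costs less than 18.

18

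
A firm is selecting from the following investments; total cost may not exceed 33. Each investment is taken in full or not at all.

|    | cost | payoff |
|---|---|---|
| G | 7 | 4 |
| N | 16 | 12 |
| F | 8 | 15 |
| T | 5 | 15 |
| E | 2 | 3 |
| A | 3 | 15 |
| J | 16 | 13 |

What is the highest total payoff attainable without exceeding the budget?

Allowing fractional choices, the relaxed optimum would be about 60.2, but investments are indivisible.
F + T + A + J: cost 8 + 5 + 3 + 16 = 32 ≤ 33, payoff 15 + 15 + 15 + 13 = 58.
N + F + T + A: cost 16 + 8 + 5 + 3 = 32 ≤ 33, payoff 12 + 15 + 15 + 15 = 57.
Best is F, T, A, and J with total payoff 58.

58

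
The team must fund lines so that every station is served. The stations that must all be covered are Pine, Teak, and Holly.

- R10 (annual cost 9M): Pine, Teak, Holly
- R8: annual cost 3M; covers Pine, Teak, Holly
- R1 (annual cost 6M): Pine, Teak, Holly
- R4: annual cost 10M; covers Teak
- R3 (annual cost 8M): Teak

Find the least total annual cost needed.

3

R8 alone covers Pine, Teak, Holly — every station.
Total annual cost: 3.
No cover costs less than 3.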